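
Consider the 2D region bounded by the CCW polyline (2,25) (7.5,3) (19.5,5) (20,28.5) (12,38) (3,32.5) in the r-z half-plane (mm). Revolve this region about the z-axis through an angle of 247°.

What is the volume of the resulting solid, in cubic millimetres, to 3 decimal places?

Volume = 23909.231 mm³

Profile (r,z), 6 vertices: (2,25) (7.5,3) (19.5,5) (20,28.5) (12,38) (3,32.5)
edge 0: (2,25)→(7.5,3)  cross = 2·3 − 7.5·25 = -181.5000; (r_i+r_j)·cross = 9.5·-181.5000 = -1724.2500
edge 1: (7.5,3)→(19.5,5)  cross = 7.5·5 − 19.5·3 = -21.0000; (r_i+r_j)·cross = 27·-21.0000 = -567.0000
edge 2: (19.5,5)→(20,28.5)  cross = 19.5·28.5 − 20·5 = 455.7500; (r_i+r_j)·cross = 39.5·455.7500 = 18002.1250
edge 3: (20,28.5)→(12,38)  cross = 20·38 − 12·28.5 = 418.0000; (r_i+r_j)·cross = 32·418.0000 = 13376.0000
edge 4: (12,38)→(3,32.5)  cross = 12·32.5 − 3·38 = 276.0000; (r_i+r_j)·cross = 15·276.0000 = 4140.0000
edge 5: (3,32.5)→(2,25)  cross = 3·25 − 2·32.5 = 10.0000; (r_i+r_j)·cross = 5·10.0000 = 50.0000
Σcross = 957.2500 → A = |Σcross|/2 = 478.6250 mm²
Σ(r_i+r_j)·cross = 33276.8750 → first moment M = |Σ|/6 = 5546.1458
R_c = M/A = 5546.1458/478.6250 = 11.5877 mm
θ = 247° = 4.310963 rad
V = θ·R_c·A = 4.310963·11.5877·478.6250 = 23909.231 mm³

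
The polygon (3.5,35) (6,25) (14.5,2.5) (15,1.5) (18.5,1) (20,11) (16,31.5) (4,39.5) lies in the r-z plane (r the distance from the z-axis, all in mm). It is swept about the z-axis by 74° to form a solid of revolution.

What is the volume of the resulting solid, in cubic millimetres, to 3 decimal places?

Volume = 5244.232 mm³

Profile (r,z), 8 vertices: (3.5,35) (6,25) (14.5,2.5) (15,1.5) (18.5,1) (20,11) (16,31.5) (4,39.5)
edge 0: (3.5,35)→(6,25)  cross = 3.5·25 − 6·35 = -122.5000; (r_i+r_j)·cross = 9.5·-122.5000 = -1163.7500
edge 1: (6,25)→(14.5,2.5)  cross = 6·2.5 − 14.5·25 = -347.5000; (r_i+r_j)·cross = 20.5·-347.5000 = -7123.7500
edge 2: (14.5,2.5)→(15,1.5)  cross = 14.5·1.5 − 15·2.5 = -15.7500; (r_i+r_j)·cross = 29.5·-15.7500 = -464.6250
edge 3: (15,1.5)→(18.5,1)  cross = 15·1 − 18.5·1.5 = -12.7500; (r_i+r_j)·cross = 33.5·-12.7500 = -427.1250
edge 4: (18.5,1)→(20,11)  cross = 18.5·11 − 20·1 = 183.5000; (r_i+r_j)·cross = 38.5·183.5000 = 7064.7500
edge 5: (20,11)→(16,31.5)  cross = 20·31.5 − 16·11 = 454.0000; (r_i+r_j)·cross = 36·454.0000 = 16344.0000
edge 6: (16,31.5)→(4,39.5)  cross = 16·39.5 − 4·31.5 = 506.0000; (r_i+r_j)·cross = 20·506.0000 = 10120.0000
edge 7: (4,39.5)→(3.5,35)  cross = 4·35 − 3.5·39.5 = 1.7500; (r_i+r_j)·cross = 7.5·1.7500 = 13.1250
Σcross = 646.7500 → A = |Σcross|/2 = 323.3750 mm²
Σ(r_i+r_j)·cross = 24362.6250 → first moment M = |Σ|/6 = 4060.4375
R_c = M/A = 4060.4375/323.3750 = 12.5564 mm
θ = 74° = 1.291544 rad
V = θ·R_c·A = 1.291544·12.5564·323.3750 = 5244.232 mm³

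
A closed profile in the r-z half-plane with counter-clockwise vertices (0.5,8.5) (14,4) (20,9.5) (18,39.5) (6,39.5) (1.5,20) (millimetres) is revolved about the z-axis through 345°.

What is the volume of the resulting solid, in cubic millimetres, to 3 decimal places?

Profile (r,z), 6 vertices: (0.5,8.5) (14,4) (20,9.5) (18,39.5) (6,39.5) (1.5,20)
edge 0: (0.5,8.5)→(14,4)  cross = 0.5·4 − 14·8.5 = -117.0000; (r_i+r_j)·cross = 14.5·-117.0000 = -1696.5000
edge 1: (14,4)→(20,9.5)  cross = 14·9.5 − 20·4 = 53.0000; (r_i+r_j)·cross = 34·53.0000 = 1802.0000
edge 2: (20,9.5)→(18,39.5)  cross = 20·39.5 − 18·9.5 = 619.0000; (r_i+r_j)·cross = 38·619.0000 = 23522.0000
edge 3: (18,39.5)→(6,39.5)  cross = 18·39.5 − 6·39.5 = 474.0000; (r_i+r_j)·cross = 24·474.0000 = 11376.0000
edge 4: (6,39.5)→(1.5,20)  cross = 6·20 − 1.5·39.5 = 60.7500; (r_i+r_j)·cross = 7.5·60.7500 = 455.6250
edge 5: (1.5,20)→(0.5,8.5)  cross = 1.5·8.5 − 0.5·20 = 2.7500; (r_i+r_j)·cross = 2·2.7500 = 5.5000
Σcross = 1092.5000 → A = |Σcross|/2 = 546.2500 mm²
Σ(r_i+r_j)·cross = 35464.6250 → first moment M = |Σ|/6 = 5910.7708
R_c = M/A = 5910.7708/546.2500 = 10.8206 mm
θ = 345° = 6.021386 rad
V = θ·R_c·A = 6.021386·10.8206·546.2500 = 35591.032 mm³

Volume = 35591.032 mm³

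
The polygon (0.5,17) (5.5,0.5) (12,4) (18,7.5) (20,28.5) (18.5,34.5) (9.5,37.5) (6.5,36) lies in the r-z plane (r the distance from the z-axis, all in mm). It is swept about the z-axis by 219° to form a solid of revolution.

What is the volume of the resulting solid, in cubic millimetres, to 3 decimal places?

Volume = 20887.358 mm³

Profile (r,z), 8 vertices: (0.5,17) (5.5,0.5) (12,4) (18,7.5) (20,28.5) (18.5,34.5) (9.5,37.5) (6.5,36)
edge 0: (0.5,17)→(5.5,0.5)  cross = 0.5·0.5 − 5.5·17 = -93.2500; (r_i+r_j)·cross = 6·-93.2500 = -559.5000
edge 1: (5.5,0.5)→(12,4)  cross = 5.5·4 − 12·0.5 = 16.0000; (r_i+r_j)·cross = 17.5·16.0000 = 280.0000
edge 2: (12,4)→(18,7.5)  cross = 12·7.5 − 18·4 = 18.0000; (r_i+r_j)·cross = 30·18.0000 = 540.0000
edge 3: (18,7.5)→(20,28.5)  cross = 18·28.5 − 20·7.5 = 363.0000; (r_i+r_j)·cross = 38·363.0000 = 13794.0000
edge 4: (20,28.5)→(18.5,34.5)  cross = 20·34.5 − 18.5·28.5 = 162.7500; (r_i+r_j)·cross = 38.5·162.7500 = 6265.8750
edge 5: (18.5,34.5)→(9.5,37.5)  cross = 18.5·37.5 − 9.5·34.5 = 366.0000; (r_i+r_j)·cross = 28·366.0000 = 10248.0000
edge 6: (9.5,37.5)→(6.5,36)  cross = 9.5·36 − 6.5·37.5 = 98.2500; (r_i+r_j)·cross = 16·98.2500 = 1572.0000
edge 7: (6.5,36)→(0.5,17)  cross = 6.5·17 − 0.5·36 = 92.5000; (r_i+r_j)·cross = 7·92.5000 = 647.5000
Σcross = 1023.2500 → A = |Σcross|/2 = 511.6250 mm²
Σ(r_i+r_j)·cross = 32787.8750 → first moment M = |Σ|/6 = 5464.6458
R_c = M/A = 5464.6458/511.6250 = 10.6810 mm
θ = 219° = 3.822271 rad
V = θ·R_c·A = 3.822271·10.6810·511.6250 = 20887.358 mm³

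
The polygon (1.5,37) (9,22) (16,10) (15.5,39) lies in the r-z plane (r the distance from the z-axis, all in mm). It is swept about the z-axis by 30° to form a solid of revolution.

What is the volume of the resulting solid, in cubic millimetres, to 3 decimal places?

Profile (r,z), 4 vertices: (1.5,37) (9,22) (16,10) (15.5,39)
edge 0: (1.5,37)→(9,22)  cross = 1.5·22 − 9·37 = -300.0000; (r_i+r_j)·cross = 10.5·-300.0000 = -3150.0000
edge 1: (9,22)→(16,10)  cross = 9·10 − 16·22 = -262.0000; (r_i+r_j)·cross = 25·-262.0000 = -6550.0000
edge 2: (16,10)→(15.5,39)  cross = 16·39 − 15.5·10 = 469.0000; (r_i+r_j)·cross = 31.5·469.0000 = 14773.5000
edge 3: (15.5,39)→(1.5,37)  cross = 15.5·37 − 1.5·39 = 515.0000; (r_i+r_j)·cross = 17·515.0000 = 8755.0000
Σcross = 422.0000 → A = |Σcross|/2 = 211.0000 mm²
Σ(r_i+r_j)·cross = 13828.5000 → first moment M = |Σ|/6 = 2304.7500
R_c = M/A = 2304.7500/211.0000 = 10.9230 mm
θ = 30° = 0.523599 rad
V = θ·R_c·A = 0.523599·10.9230·211.0000 = 1206.764 mm³

Volume = 1206.764 mm³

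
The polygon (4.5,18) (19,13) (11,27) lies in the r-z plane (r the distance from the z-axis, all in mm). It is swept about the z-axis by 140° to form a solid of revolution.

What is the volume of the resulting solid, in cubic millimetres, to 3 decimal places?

Volume = 2290.134 mm³

Profile (r,z), 3 vertices: (4.5,18) (19,13) (11,27)
edge 0: (4.5,18)→(19,13)  cross = 4.5·13 − 19·18 = -283.5000; (r_i+r_j)·cross = 23.5·-283.5000 = -6662.2500
edge 1: (19,13)→(11,27)  cross = 19·27 − 11·13 = 370.0000; (r_i+r_j)·cross = 30·370.0000 = 11100.0000
edge 2: (11,27)→(4.5,18)  cross = 11·18 − 4.5·27 = 76.5000; (r_i+r_j)·cross = 15.5·76.5000 = 1185.7500
Σcross = 163.0000 → A = |Σcross|/2 = 81.5000 mm²
Σ(r_i+r_j)·cross = 5623.5000 → first moment M = |Σ|/6 = 937.2500
R_c = M/A = 937.2500/81.5000 = 11.5000 mm
θ = 140° = 2.443461 rad
V = θ·R_c·A = 2.443461·11.5000·81.5000 = 2290.134 mm³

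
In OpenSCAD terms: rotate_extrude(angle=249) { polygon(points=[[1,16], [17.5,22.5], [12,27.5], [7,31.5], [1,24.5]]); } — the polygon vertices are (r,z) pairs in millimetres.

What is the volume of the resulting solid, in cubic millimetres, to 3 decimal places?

Volume = 4415.132 mm³

Profile (r,z), 5 vertices: (1,16) (17.5,22.5) (12,27.5) (7,31.5) (1,24.5)
edge 0: (1,16)→(17.5,22.5)  cross = 1·22.5 − 17.5·16 = -257.5000; (r_i+r_j)·cross = 18.5·-257.5000 = -4763.7500
edge 1: (17.5,22.5)→(12,27.5)  cross = 17.5·27.5 − 12·22.5 = 211.2500; (r_i+r_j)·cross = 29.5·211.2500 = 6231.8750
edge 2: (12,27.5)→(7,31.5)  cross = 12·31.5 − 7·27.5 = 185.5000; (r_i+r_j)·cross = 19·185.5000 = 3524.5000
edge 3: (7,31.5)→(1,24.5)  cross = 7·24.5 − 1·31.5 = 140.0000; (r_i+r_j)·cross = 8·140.0000 = 1120.0000
edge 4: (1,24.5)→(1,16)  cross = 1·16 − 1·24.5 = -8.5000; (r_i+r_j)·cross = 2·-8.5000 = -17.0000
Σcross = 270.7500 → A = |Σcross|/2 = 135.3750 mm²
Σ(r_i+r_j)·cross = 6095.6250 → first moment M = |Σ|/6 = 1015.9375
R_c = M/A = 1015.9375/135.3750 = 7.5046 mm
θ = 249° = 4.345870 rad
V = θ·R_c·A = 4.345870·7.5046·135.3750 = 4415.132 mm³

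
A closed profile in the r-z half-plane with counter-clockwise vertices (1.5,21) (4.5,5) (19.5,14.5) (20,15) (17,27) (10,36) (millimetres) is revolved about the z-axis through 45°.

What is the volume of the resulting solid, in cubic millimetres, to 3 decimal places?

Volume = 2667.179 mm³

Profile (r,z), 6 vertices: (1.5,21) (4.5,5) (19.5,14.5) (20,15) (17,27) (10,36)
edge 0: (1.5,21)→(4.5,5)  cross = 1.5·5 − 4.5·21 = -87.0000; (r_i+r_j)·cross = 6·-87.0000 = -522.0000
edge 1: (4.5,5)→(19.5,14.5)  cross = 4.5·14.5 − 19.5·5 = -32.2500; (r_i+r_j)·cross = 24·-32.2500 = -774.0000
edge 2: (19.5,14.5)→(20,15)  cross = 19.5·15 − 20·14.5 = 2.5000; (r_i+r_j)·cross = 39.5·2.5000 = 98.7500
edge 3: (20,15)→(17,27)  cross = 20·27 − 17·15 = 285.0000; (r_i+r_j)·cross = 37·285.0000 = 10545.0000
edge 4: (17,27)→(10,36)  cross = 17·36 − 10·27 = 342.0000; (r_i+r_j)·cross = 27·342.0000 = 9234.0000
edge 5: (10,36)→(1.5,21)  cross = 10·21 − 1.5·36 = 156.0000; (r_i+r_j)·cross = 11.5·156.0000 = 1794.0000
Σcross = 666.2500 → A = |Σcross|/2 = 333.1250 mm²
Σ(r_i+r_j)·cross = 20375.7500 → first moment M = |Σ|/6 = 3395.9583
R_c = M/A = 3395.9583/333.1250 = 10.1942 mm
θ = 45° = 0.785398 rad
V = θ·R_c·A = 0.785398·10.1942·333.1250 = 2667.179 mm³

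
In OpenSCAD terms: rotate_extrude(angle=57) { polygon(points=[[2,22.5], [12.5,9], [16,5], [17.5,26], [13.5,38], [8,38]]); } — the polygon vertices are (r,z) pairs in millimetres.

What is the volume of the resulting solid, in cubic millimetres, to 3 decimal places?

Profile (r,z), 6 vertices: (2,22.5) (12.5,9) (16,5) (17.5,26) (13.5,38) (8,38)
edge 0: (2,22.5)→(12.5,9)  cross = 2·9 − 12.5·22.5 = -263.2500; (r_i+r_j)·cross = 14.5·-263.2500 = -3817.1250
edge 1: (12.5,9)→(16,5)  cross = 12.5·5 − 16·9 = -81.5000; (r_i+r_j)·cross = 28.5·-81.5000 = -2322.7500
edge 2: (16,5)→(17.5,26)  cross = 16·26 − 17.5·5 = 328.5000; (r_i+r_j)·cross = 33.5·328.5000 = 11004.7500
edge 3: (17.5,26)→(13.5,38)  cross = 17.5·38 − 13.5·26 = 314.0000; (r_i+r_j)·cross = 31·314.0000 = 9734.0000
edge 4: (13.5,38)→(8,38)  cross = 13.5·38 − 8·38 = 209.0000; (r_i+r_j)·cross = 21.5·209.0000 = 4493.5000
edge 5: (8,38)→(2,22.5)  cross = 8·22.5 − 2·38 = 104.0000; (r_i+r_j)·cross = 10·104.0000 = 1040.0000
Σcross = 610.7500 → A = |Σcross|/2 = 305.3750 mm²
Σ(r_i+r_j)·cross = 20132.3750 → first moment M = |Σ|/6 = 3355.3958
R_c = M/A = 3355.3958/305.3750 = 10.9878 mm
θ = 57° = 0.994838 rad
V = θ·R_c·A = 0.994838·10.9878·305.3750 = 3338.074 mm³

Volume = 3338.074 mm³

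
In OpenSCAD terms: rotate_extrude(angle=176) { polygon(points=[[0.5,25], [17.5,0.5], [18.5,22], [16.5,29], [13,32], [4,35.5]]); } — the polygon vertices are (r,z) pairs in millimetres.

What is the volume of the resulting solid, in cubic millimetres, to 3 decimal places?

Volume = 11377.423 mm³

Profile (r,z), 6 vertices: (0.5,25) (17.5,0.5) (18.5,22) (16.5,29) (13,32) (4,35.5)
edge 0: (0.5,25)→(17.5,0.5)  cross = 0.5·0.5 − 17.5·25 = -437.2500; (r_i+r_j)·cross = 18·-437.2500 = -7870.5000
edge 1: (17.5,0.5)→(18.5,22)  cross = 17.5·22 − 18.5·0.5 = 375.7500; (r_i+r_j)·cross = 36·375.7500 = 13527.0000
edge 2: (18.5,22)→(16.5,29)  cross = 18.5·29 − 16.5·22 = 173.5000; (r_i+r_j)·cross = 35·173.5000 = 6072.5000
edge 3: (16.5,29)→(13,32)  cross = 16.5·32 − 13·29 = 151.0000; (r_i+r_j)·cross = 29.5·151.0000 = 4454.5000
edge 4: (13,32)→(4,35.5)  cross = 13·35.5 − 4·32 = 333.5000; (r_i+r_j)·cross = 17·333.5000 = 5669.5000
edge 5: (4,35.5)→(0.5,25)  cross = 4·25 − 0.5·35.5 = 82.2500; (r_i+r_j)·cross = 4.5·82.2500 = 370.1250
Σcross = 678.7500 → A = |Σcross|/2 = 339.3750 mm²
Σ(r_i+r_j)·cross = 22223.1250 → first moment M = |Σ|/6 = 3703.8542
R_c = M/A = 3703.8542/339.3750 = 10.9138 mm
θ = 176° = 3.071779 rad
V = θ·R_c·A = 3.071779·10.9138·339.3750 = 11377.423 mm³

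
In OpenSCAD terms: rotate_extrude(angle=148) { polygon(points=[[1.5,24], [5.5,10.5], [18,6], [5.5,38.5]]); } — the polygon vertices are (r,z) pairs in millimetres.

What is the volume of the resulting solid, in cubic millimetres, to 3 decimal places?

Profile (r,z), 4 vertices: (1.5,24) (5.5,10.5) (18,6) (5.5,38.5)
edge 0: (1.5,24)→(5.5,10.5)  cross = 1.5·10.5 − 5.5·24 = -116.2500; (r_i+r_j)·cross = 7·-116.2500 = -813.7500
edge 1: (5.5,10.5)→(18,6)  cross = 5.5·6 − 18·10.5 = -156.0000; (r_i+r_j)·cross = 23.5·-156.0000 = -3666.0000
edge 2: (18,6)→(5.5,38.5)  cross = 18·38.5 − 5.5·6 = 660.0000; (r_i+r_j)·cross = 23.5·660.0000 = 15510.0000
edge 3: (5.5,38.5)→(1.5,24)  cross = 5.5·24 − 1.5·38.5 = 74.2500; (r_i+r_j)·cross = 7·74.2500 = 519.7500
Σcross = 462.0000 → A = |Σcross|/2 = 231.0000 mm²
Σ(r_i+r_j)·cross = 11550.0000 → first moment M = |Σ|/6 = 1925.0000
R_c = M/A = 1925.0000/231.0000 = 8.3333 mm
θ = 148° = 2.583087 rad
V = θ·R_c·A = 2.583087·8.3333·231.0000 = 4972.443 mm³

Volume = 4972.443 mm³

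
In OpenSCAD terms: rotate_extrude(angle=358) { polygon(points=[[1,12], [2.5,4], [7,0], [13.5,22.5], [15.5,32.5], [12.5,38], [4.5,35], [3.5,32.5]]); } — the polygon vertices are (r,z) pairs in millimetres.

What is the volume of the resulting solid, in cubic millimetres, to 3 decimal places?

Volume = 15997.676 mm³

Profile (r,z), 8 vertices: (1,12) (2.5,4) (7,0) (13.5,22.5) (15.5,32.5) (12.5,38) (4.5,35) (3.5,32.5)
edge 0: (1,12)→(2.5,4)  cross = 1·4 − 2.5·12 = -26.0000; (r_i+r_j)·cross = 3.5·-26.0000 = -91.0000
edge 1: (2.5,4)→(7,0)  cross = 2.5·0 − 7·4 = -28.0000; (r_i+r_j)·cross = 9.5·-28.0000 = -266.0000
edge 2: (7,0)→(13.5,22.5)  cross = 7·22.5 − 13.5·0 = 157.5000; (r_i+r_j)·cross = 20.5·157.5000 = 3228.7500
edge 3: (13.5,22.5)→(15.5,32.5)  cross = 13.5·32.5 − 15.5·22.5 = 90.0000; (r_i+r_j)·cross = 29·90.0000 = 2610.0000
edge 4: (15.5,32.5)→(12.5,38)  cross = 15.5·38 − 12.5·32.5 = 182.7500; (r_i+r_j)·cross = 28·182.7500 = 5117.0000
edge 5: (12.5,38)→(4.5,35)  cross = 12.5·35 − 4.5·38 = 266.5000; (r_i+r_j)·cross = 17·266.5000 = 4530.5000
edge 6: (4.5,35)→(3.5,32.5)  cross = 4.5·32.5 − 3.5·35 = 23.7500; (r_i+r_j)·cross = 8·23.7500 = 190.0000
edge 7: (3.5,32.5)→(1,12)  cross = 3.5·12 − 1·32.5 = 9.5000; (r_i+r_j)·cross = 4.5·9.5000 = 42.7500
Σcross = 676.0000 → A = |Σcross|/2 = 338.0000 mm²
Σ(r_i+r_j)·cross = 15362.0000 → first moment M = |Σ|/6 = 2560.3333
R_c = M/A = 2560.3333/338.0000 = 7.5750 mm
θ = 358° = 6.248279 rad
V = θ·R_c·A = 6.248279·7.5750·338.0000 = 15997.676 mm³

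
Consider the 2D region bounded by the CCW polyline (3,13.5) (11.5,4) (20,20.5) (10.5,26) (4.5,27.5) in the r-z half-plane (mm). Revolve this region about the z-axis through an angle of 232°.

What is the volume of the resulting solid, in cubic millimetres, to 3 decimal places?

Volume = 9810.449 mm³

Profile (r,z), 5 vertices: (3,13.5) (11.5,4) (20,20.5) (10.5,26) (4.5,27.5)
edge 0: (3,13.5)→(11.5,4)  cross = 3·4 − 11.5·13.5 = -143.2500; (r_i+r_j)·cross = 14.5·-143.2500 = -2077.1250
edge 1: (11.5,4)→(20,20.5)  cross = 11.5·20.5 − 20·4 = 155.7500; (r_i+r_j)·cross = 31.5·155.7500 = 4906.1250
edge 2: (20,20.5)→(10.5,26)  cross = 20·26 − 10.5·20.5 = 304.7500; (r_i+r_j)·cross = 30.5·304.7500 = 9294.8750
edge 3: (10.5,26)→(4.5,27.5)  cross = 10.5·27.5 − 4.5·26 = 171.7500; (r_i+r_j)·cross = 15·171.7500 = 2576.2500
edge 4: (4.5,27.5)→(3,13.5)  cross = 4.5·13.5 − 3·27.5 = -21.7500; (r_i+r_j)·cross = 7.5·-21.7500 = -163.1250
Σcross = 467.2500 → A = |Σcross|/2 = 233.6250 mm²
Σ(r_i+r_j)·cross = 14537.0000 → first moment M = |Σ|/6 = 2422.8333
R_c = M/A = 2422.8333/233.6250 = 10.3706 mm
θ = 232° = 4.049164 rad
V = θ·R_c·A = 4.049164·10.3706·233.6250 = 9810.449 mm³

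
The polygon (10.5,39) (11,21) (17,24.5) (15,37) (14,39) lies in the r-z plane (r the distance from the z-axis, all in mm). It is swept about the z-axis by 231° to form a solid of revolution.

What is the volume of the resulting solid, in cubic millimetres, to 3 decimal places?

Volume = 4517.196 mm³

Profile (r,z), 5 vertices: (10.5,39) (11,21) (17,24.5) (15,37) (14,39)
edge 0: (10.5,39)→(11,21)  cross = 10.5·21 − 11·39 = -208.5000; (r_i+r_j)·cross = 21.5·-208.5000 = -4482.7500
edge 1: (11,21)→(17,24.5)  cross = 11·24.5 − 17·21 = -87.5000; (r_i+r_j)·cross = 28·-87.5000 = -2450.0000
edge 2: (17,24.5)→(15,37)  cross = 17·37 − 15·24.5 = 261.5000; (r_i+r_j)·cross = 32·261.5000 = 8368.0000
edge 3: (15,37)→(14,39)  cross = 15·39 − 14·37 = 67.0000; (r_i+r_j)·cross = 29·67.0000 = 1943.0000
edge 4: (14,39)→(10.5,39)  cross = 14·39 − 10.5·39 = 136.5000; (r_i+r_j)·cross = 24.5·136.5000 = 3344.2500
Σcross = 169.0000 → A = |Σcross|/2 = 84.5000 mm²
Σ(r_i+r_j)·cross = 6722.5000 → first moment M = |Σ|/6 = 1120.4167
R_c = M/A = 1120.4167/84.5000 = 13.2594 mm
θ = 231° = 4.031711 rad
V = θ·R_c·A = 4.031711·13.2594·84.5000 = 4517.196 mm³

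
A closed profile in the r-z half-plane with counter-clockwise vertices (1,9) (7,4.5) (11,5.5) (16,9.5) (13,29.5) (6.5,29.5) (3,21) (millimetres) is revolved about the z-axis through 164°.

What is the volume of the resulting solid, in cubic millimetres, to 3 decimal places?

Profile (r,z), 7 vertices: (1,9) (7,4.5) (11,5.5) (16,9.5) (13,29.5) (6.5,29.5) (3,21)
edge 0: (1,9)→(7,4.5)  cross = 1·4.5 − 7·9 = -58.5000; (r_i+r_j)·cross = 8·-58.5000 = -468.0000
edge 1: (7,4.5)→(11,5.5)  cross = 7·5.5 − 11·4.5 = -11.0000; (r_i+r_j)·cross = 18·-11.0000 = -198.0000
edge 2: (11,5.5)→(16,9.5)  cross = 11·9.5 − 16·5.5 = 16.5000; (r_i+r_j)·cross = 27·16.5000 = 445.5000
edge 3: (16,9.5)→(13,29.5)  cross = 16·29.5 − 13·9.5 = 348.5000; (r_i+r_j)·cross = 29·348.5000 = 10106.5000
edge 4: (13,29.5)→(6.5,29.5)  cross = 13·29.5 − 6.5·29.5 = 191.7500; (r_i+r_j)·cross = 19.5·191.7500 = 3739.1250
edge 5: (6.5,29.5)→(3,21)  cross = 6.5·21 − 3·29.5 = 48.0000; (r_i+r_j)·cross = 9.5·48.0000 = 456.0000
edge 6: (3,21)→(1,9)  cross = 3·9 − 1·21 = 6.0000; (r_i+r_j)·cross = 4·6.0000 = 24.0000
Σcross = 541.2500 → A = |Σcross|/2 = 270.6250 mm²
Σ(r_i+r_j)·cross = 14105.1250 → first moment M = |Σ|/6 = 2350.8542
R_c = M/A = 2350.8542/270.6250 = 8.6868 mm
θ = 164° = 2.862340 rad
V = θ·R_c·A = 2.862340·8.6868·270.6250 = 6728.944 mm³

Volume = 6728.944 mm³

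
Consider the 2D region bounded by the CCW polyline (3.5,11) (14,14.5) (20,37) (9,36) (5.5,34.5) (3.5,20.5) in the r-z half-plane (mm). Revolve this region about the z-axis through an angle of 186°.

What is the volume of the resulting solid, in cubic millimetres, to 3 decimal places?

Profile (r,z), 6 vertices: (3.5,11) (14,14.5) (20,37) (9,36) (5.5,34.5) (3.5,20.5)
edge 0: (3.5,11)→(14,14.5)  cross = 3.5·14.5 − 14·11 = -103.2500; (r_i+r_j)·cross = 17.5·-103.2500 = -1806.8750
edge 1: (14,14.5)→(20,37)  cross = 14·37 − 20·14.5 = 228.0000; (r_i+r_j)·cross = 34·228.0000 = 7752.0000
edge 2: (20,37)→(9,36)  cross = 20·36 − 9·37 = 387.0000; (r_i+r_j)·cross = 29·387.0000 = 11223.0000
edge 3: (9,36)→(5.5,34.5)  cross = 9·34.5 − 5.5·36 = 112.5000; (r_i+r_j)·cross = 14.5·112.5000 = 1631.2500
edge 4: (5.5,34.5)→(3.5,20.5)  cross = 5.5·20.5 − 3.5·34.5 = -8.0000; (r_i+r_j)·cross = 9·-8.0000 = -72.0000
edge 5: (3.5,20.5)→(3.5,11)  cross = 3.5·11 − 3.5·20.5 = -33.2500; (r_i+r_j)·cross = 7·-33.2500 = -232.7500
Σcross = 583.0000 → A = |Σcross|/2 = 291.5000 mm²
Σ(r_i+r_j)·cross = 18494.6250 → first moment M = |Σ|/6 = 3082.4375
R_c = M/A = 3082.4375/291.5000 = 10.5744 mm
θ = 186° = 3.246312 rad
V = θ·R_c·A = 3.246312·10.5744·291.5000 = 10006.555 mm³

Volume = 10006.555 mm³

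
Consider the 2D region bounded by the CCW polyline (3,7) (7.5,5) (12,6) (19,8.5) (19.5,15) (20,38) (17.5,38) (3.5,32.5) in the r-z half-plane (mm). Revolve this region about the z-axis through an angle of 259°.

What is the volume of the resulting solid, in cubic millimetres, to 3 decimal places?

Volume = 25006.209 mm³

Profile (r,z), 8 vertices: (3,7) (7.5,5) (12,6) (19,8.5) (19.5,15) (20,38) (17.5,38) (3.5,32.5)
edge 0: (3,7)→(7.5,5)  cross = 3·5 − 7.5·7 = -37.5000; (r_i+r_j)·cross = 10.5·-37.5000 = -393.7500
edge 1: (7.5,5)→(12,6)  cross = 7.5·6 − 12·5 = -15.0000; (r_i+r_j)·cross = 19.5·-15.0000 = -292.5000
edge 2: (12,6)→(19,8.5)  cross = 12·8.5 − 19·6 = -12.0000; (r_i+r_j)·cross = 31·-12.0000 = -372.0000
edge 3: (19,8.5)→(19.5,15)  cross = 19·15 − 19.5·8.5 = 119.2500; (r_i+r_j)·cross = 38.5·119.2500 = 4591.1250
edge 4: (19.5,15)→(20,38)  cross = 19.5·38 − 20·15 = 441.0000; (r_i+r_j)·cross = 39.5·441.0000 = 17419.5000
edge 5: (20,38)→(17.5,38)  cross = 20·38 − 17.5·38 = 95.0000; (r_i+r_j)·cross = 37.5·95.0000 = 3562.5000
edge 6: (17.5,38)→(3.5,32.5)  cross = 17.5·32.5 − 3.5·38 = 435.7500; (r_i+r_j)·cross = 21·435.7500 = 9150.7500
edge 7: (3.5,32.5)→(3,7)  cross = 3.5·7 − 3·32.5 = -73.0000; (r_i+r_j)·cross = 6.5·-73.0000 = -474.5000
Σcross = 953.5000 → A = |Σcross|/2 = 476.7500 mm²
Σ(r_i+r_j)·cross = 33191.1250 → first moment M = |Σ|/6 = 5531.8542
R_c = M/A = 5531.8542/476.7500 = 11.6033 mm
θ = 259° = 4.520403 rad
V = θ·R_c·A = 4.520403·11.6033·476.7500 = 25006.209 mm³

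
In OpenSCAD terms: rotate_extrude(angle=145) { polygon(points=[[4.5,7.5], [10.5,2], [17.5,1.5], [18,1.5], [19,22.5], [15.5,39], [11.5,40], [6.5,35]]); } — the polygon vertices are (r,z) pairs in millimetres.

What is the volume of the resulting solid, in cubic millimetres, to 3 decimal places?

Volume = 13434.156 mm³

Profile (r,z), 8 vertices: (4.5,7.5) (10.5,2) (17.5,1.5) (18,1.5) (19,22.5) (15.5,39) (11.5,40) (6.5,35)
edge 0: (4.5,7.5)→(10.5,2)  cross = 4.5·2 − 10.5·7.5 = -69.7500; (r_i+r_j)·cross = 15·-69.7500 = -1046.2500
edge 1: (10.5,2)→(17.5,1.5)  cross = 10.5·1.5 − 17.5·2 = -19.2500; (r_i+r_j)·cross = 28·-19.2500 = -539.0000
edge 2: (17.5,1.5)→(18,1.5)  cross = 17.5·1.5 − 18·1.5 = -0.7500; (r_i+r_j)·cross = 35.5·-0.7500 = -26.6250
edge 3: (18,1.5)→(19,22.5)  cross = 18·22.5 − 19·1.5 = 376.5000; (r_i+r_j)·cross = 37·376.5000 = 13930.5000
edge 4: (19,22.5)→(15.5,39)  cross = 19·39 − 15.5·22.5 = 392.2500; (r_i+r_j)·cross = 34.5·392.2500 = 13532.6250
edge 5: (15.5,39)→(11.5,40)  cross = 15.5·40 − 11.5·39 = 171.5000; (r_i+r_j)·cross = 27·171.5000 = 4630.5000
edge 6: (11.5,40)→(6.5,35)  cross = 11.5·35 − 6.5·40 = 142.5000; (r_i+r_j)·cross = 18·142.5000 = 2565.0000
edge 7: (6.5,35)→(4.5,7.5)  cross = 6.5·7.5 − 4.5·35 = -108.7500; (r_i+r_j)·cross = 11·-108.7500 = -1196.2500
Σcross = 884.2500 → A = |Σcross|/2 = 442.1250 mm²
Σ(r_i+r_j)·cross = 31850.5000 → first moment M = |Σ|/6 = 5308.4167
R_c = M/A = 5308.4167/442.1250 = 12.0066 mm
θ = 145° = 2.530727 rad
V = θ·R_c·A = 2.530727·12.0066·442.1250 = 13434.156 mm³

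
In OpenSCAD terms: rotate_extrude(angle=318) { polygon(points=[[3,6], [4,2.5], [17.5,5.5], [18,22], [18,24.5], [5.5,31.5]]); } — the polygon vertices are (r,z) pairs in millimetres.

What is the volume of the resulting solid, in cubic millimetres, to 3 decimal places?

Volume = 19263.635 mm³

Profile (r,z), 6 vertices: (3,6) (4,2.5) (17.5,5.5) (18,22) (18,24.5) (5.5,31.5)
edge 0: (3,6)→(4,2.5)  cross = 3·2.5 − 4·6 = -16.5000; (r_i+r_j)·cross = 7·-16.5000 = -115.5000
edge 1: (4,2.5)→(17.5,5.5)  cross = 4·5.5 − 17.5·2.5 = -21.7500; (r_i+r_j)·cross = 21.5·-21.7500 = -467.6250
edge 2: (17.5,5.5)→(18,22)  cross = 17.5·22 − 18·5.5 = 286.0000; (r_i+r_j)·cross = 35.5·286.0000 = 10153.0000
edge 3: (18,22)→(18,24.5)  cross = 18·24.5 − 18·22 = 45.0000; (r_i+r_j)·cross = 36·45.0000 = 1620.0000
edge 4: (18,24.5)→(5.5,31.5)  cross = 18·31.5 − 5.5·24.5 = 432.2500; (r_i+r_j)·cross = 23.5·432.2500 = 10157.8750
edge 5: (5.5,31.5)→(3,6)  cross = 5.5·6 − 3·31.5 = -61.5000; (r_i+r_j)·cross = 8.5·-61.5000 = -522.7500
Σcross = 663.5000 → A = |Σcross|/2 = 331.7500 mm²
Σ(r_i+r_j)·cross = 20825.0000 → first moment M = |Σ|/6 = 3470.8333
R_c = M/A = 3470.8333/331.7500 = 10.4622 mm
θ = 318° = 5.550147 rad
V = θ·R_c·A = 5.550147·10.4622·331.7500 = 19263.635 mm³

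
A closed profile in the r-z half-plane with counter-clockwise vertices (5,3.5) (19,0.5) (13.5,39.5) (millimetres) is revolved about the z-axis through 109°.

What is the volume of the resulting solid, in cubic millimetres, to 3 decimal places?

Profile (r,z), 3 vertices: (5,3.5) (19,0.5) (13.5,39.5)
edge 0: (5,3.5)→(19,0.5)  cross = 5·0.5 − 19·3.5 = -64.0000; (r_i+r_j)·cross = 24·-64.0000 = -1536.0000
edge 1: (19,0.5)→(13.5,39.5)  cross = 19·39.5 − 13.5·0.5 = 743.7500; (r_i+r_j)·cross = 32.5·743.7500 = 24171.8750
edge 2: (13.5,39.5)→(5,3.5)  cross = 13.5·3.5 − 5·39.5 = -150.2500; (r_i+r_j)·cross = 18.5·-150.2500 = -2779.6250
Σcross = 529.5000 → A = |Σcross|/2 = 264.7500 mm²
Σ(r_i+r_j)·cross = 19856.2500 → first moment M = |Σ|/6 = 3309.3750
R_c = M/A = 3309.3750/264.7500 = 12.5000 mm
θ = 109° = 1.902409 rad
V = θ·R_c·A = 1.902409·12.5000·264.7500 = 6295.784 mm³

Volume = 6295.784 mm³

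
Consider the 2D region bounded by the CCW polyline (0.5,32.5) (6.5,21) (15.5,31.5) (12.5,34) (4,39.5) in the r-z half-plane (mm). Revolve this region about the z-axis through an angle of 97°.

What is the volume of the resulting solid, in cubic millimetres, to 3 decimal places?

Profile (r,z), 5 vertices: (0.5,32.5) (6.5,21) (15.5,31.5) (12.5,34) (4,39.5)
edge 0: (0.5,32.5)→(6.5,21)  cross = 0.5·21 − 6.5·32.5 = -200.7500; (r_i+r_j)·cross = 7·-200.7500 = -1405.2500
edge 1: (6.5,21)→(15.5,31.5)  cross = 6.5·31.5 − 15.5·21 = -120.7500; (r_i+r_j)·cross = 22·-120.7500 = -2656.5000
edge 2: (15.5,31.5)→(12.5,34)  cross = 15.5·34 − 12.5·31.5 = 133.2500; (r_i+r_j)·cross = 28·133.2500 = 3731.0000
edge 3: (12.5,34)→(4,39.5)  cross = 12.5·39.5 − 4·34 = 357.7500; (r_i+r_j)·cross = 16.5·357.7500 = 5902.8750
edge 4: (4,39.5)→(0.5,32.5)  cross = 4·32.5 − 0.5·39.5 = 110.2500; (r_i+r_j)·cross = 4.5·110.2500 = 496.1250
Σcross = 279.7500 → A = |Σcross|/2 = 139.8750 mm²
Σ(r_i+r_j)·cross = 6068.2500 → first moment M = |Σ|/6 = 1011.3750
R_c = M/A = 1011.3750/139.8750 = 7.2306 mm
θ = 97° = 1.692969 rad
V = θ·R_c·A = 1.692969·7.2306·139.8750 = 1712.227 mm³

Volume = 1712.227 mm³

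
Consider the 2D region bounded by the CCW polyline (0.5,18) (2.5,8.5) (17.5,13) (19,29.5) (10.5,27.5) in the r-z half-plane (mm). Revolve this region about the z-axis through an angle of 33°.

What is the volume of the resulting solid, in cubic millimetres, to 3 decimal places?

Volume = 1495.981 mm³

Profile (r,z), 5 vertices: (0.5,18) (2.5,8.5) (17.5,13) (19,29.5) (10.5,27.5)
edge 0: (0.5,18)→(2.5,8.5)  cross = 0.5·8.5 − 2.5·18 = -40.7500; (r_i+r_j)·cross = 3·-40.7500 = -122.2500
edge 1: (2.5,8.5)→(17.5,13)  cross = 2.5·13 − 17.5·8.5 = -116.2500; (r_i+r_j)·cross = 20·-116.2500 = -2325.0000
edge 2: (17.5,13)→(19,29.5)  cross = 17.5·29.5 − 19·13 = 269.2500; (r_i+r_j)·cross = 36.5·269.2500 = 9827.6250
edge 3: (19,29.5)→(10.5,27.5)  cross = 19·27.5 − 10.5·29.5 = 212.7500; (r_i+r_j)·cross = 29.5·212.7500 = 6276.1250
edge 4: (10.5,27.5)→(0.5,18)  cross = 10.5·18 − 0.5·27.5 = 175.2500; (r_i+r_j)·cross = 11·175.2500 = 1927.7500
Σcross = 500.2500 → A = |Σcross|/2 = 250.1250 mm²
Σ(r_i+r_j)·cross = 15584.2500 → first moment M = |Σ|/6 = 2597.3750
R_c = M/A = 2597.3750/250.1250 = 10.3843 mm
θ = 33° = 0.575959 rad
V = θ·R_c·A = 0.575959·10.3843·250.1250 = 1495.981 mm³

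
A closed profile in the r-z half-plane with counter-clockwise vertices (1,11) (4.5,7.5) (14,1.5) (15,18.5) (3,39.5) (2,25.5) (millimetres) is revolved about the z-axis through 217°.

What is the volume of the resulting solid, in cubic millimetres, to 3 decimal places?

Volume = 9123.051 mm³

Profile (r,z), 6 vertices: (1,11) (4.5,7.5) (14,1.5) (15,18.5) (3,39.5) (2,25.5)
edge 0: (1,11)→(4.5,7.5)  cross = 1·7.5 − 4.5·11 = -42.0000; (r_i+r_j)·cross = 5.5·-42.0000 = -231.0000
edge 1: (4.5,7.5)→(14,1.5)  cross = 4.5·1.5 − 14·7.5 = -98.2500; (r_i+r_j)·cross = 18.5·-98.2500 = -1817.6250
edge 2: (14,1.5)→(15,18.5)  cross = 14·18.5 − 15·1.5 = 236.5000; (r_i+r_j)·cross = 29·236.5000 = 6858.5000
edge 3: (15,18.5)→(3,39.5)  cross = 15·39.5 − 3·18.5 = 537.0000; (r_i+r_j)·cross = 18·537.0000 = 9666.0000
edge 4: (3,39.5)→(2,25.5)  cross = 3·25.5 − 2·39.5 = -2.5000; (r_i+r_j)·cross = 5·-2.5000 = -12.5000
edge 5: (2,25.5)→(1,11)  cross = 2·11 − 1·25.5 = -3.5000; (r_i+r_j)·cross = 3·-3.5000 = -10.5000
Σcross = 627.2500 → A = |Σcross|/2 = 313.6250 mm²
Σ(r_i+r_j)·cross = 14452.8750 → first moment M = |Σ|/6 = 2408.8125
R_c = M/A = 2408.8125/313.6250 = 7.6806 mm
θ = 217° = 3.787364 rad
V = θ·R_c·A = 3.787364·7.6806·313.6250 = 9123.051 mm³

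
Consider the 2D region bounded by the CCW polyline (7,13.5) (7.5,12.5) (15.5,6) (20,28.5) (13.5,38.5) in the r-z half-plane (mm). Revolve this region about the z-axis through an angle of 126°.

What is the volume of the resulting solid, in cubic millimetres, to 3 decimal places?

Profile (r,z), 5 vertices: (7,13.5) (7.5,12.5) (15.5,6) (20,28.5) (13.5,38.5)
edge 0: (7,13.5)→(7.5,12.5)  cross = 7·12.5 − 7.5·13.5 = -13.7500; (r_i+r_j)·cross = 14.5·-13.7500 = -199.3750
edge 1: (7.5,12.5)→(15.5,6)  cross = 7.5·6 − 15.5·12.5 = -148.7500; (r_i+r_j)·cross = 23·-148.7500 = -3421.2500
edge 2: (15.5,6)→(20,28.5)  cross = 15.5·28.5 − 20·6 = 321.7500; (r_i+r_j)·cross = 35.5·321.7500 = 11422.1250
edge 3: (20,28.5)→(13.5,38.5)  cross = 20·38.5 − 13.5·28.5 = 385.2500; (r_i+r_j)·cross = 33.5·385.2500 = 12905.8750
edge 4: (13.5,38.5)→(7,13.5)  cross = 13.5·13.5 − 7·38.5 = -87.2500; (r_i+r_j)·cross = 20.5·-87.2500 = -1788.6250
Σcross = 457.2500 → A = |Σcross|/2 = 228.6250 mm²
Σ(r_i+r_j)·cross = 18918.7500 → first moment M = |Σ|/6 = 3153.1250
R_c = M/A = 3153.1250/228.6250 = 13.7917 mm
θ = 126° = 2.199115 rad
V = θ·R_c·A = 2.199115·13.7917·228.6250 = 6934.084 mm³

Volume = 6934.084 mm³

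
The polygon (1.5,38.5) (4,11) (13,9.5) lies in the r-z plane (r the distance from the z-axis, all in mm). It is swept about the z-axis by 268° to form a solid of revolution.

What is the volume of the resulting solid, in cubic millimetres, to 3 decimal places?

Profile (r,z), 3 vertices: (1.5,38.5) (4,11) (13,9.5)
edge 0: (1.5,38.5)→(4,11)  cross = 1.5·11 − 4·38.5 = -137.5000; (r_i+r_j)·cross = 5.5·-137.5000 = -756.2500
edge 1: (4,11)→(13,9.5)  cross = 4·9.5 − 13·11 = -105.0000; (r_i+r_j)·cross = 17·-105.0000 = -1785.0000
edge 2: (13,9.5)→(1.5,38.5)  cross = 13·38.5 − 1.5·9.5 = 486.2500; (r_i+r_j)·cross = 14.5·486.2500 = 7050.6250
Σcross = 243.7500 → A = |Σcross|/2 = 121.8750 mm²
Σ(r_i+r_j)·cross = 4509.3750 → first moment M = |Σ|/6 = 751.5625
R_c = M/A = 751.5625/121.8750 = 6.1667 mm
θ = 268° = 4.677482 rad
V = θ·R_c·A = 4.677482·6.1667·121.8750 = 3515.420 mm³

Volume = 3515.420 mm³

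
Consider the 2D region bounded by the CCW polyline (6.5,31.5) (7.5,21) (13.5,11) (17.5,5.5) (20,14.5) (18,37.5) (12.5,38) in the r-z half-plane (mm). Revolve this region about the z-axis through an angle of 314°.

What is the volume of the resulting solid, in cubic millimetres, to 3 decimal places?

Volume = 21960.383 mm³

Profile (r,z), 7 vertices: (6.5,31.5) (7.5,21) (13.5,11) (17.5,5.5) (20,14.5) (18,37.5) (12.5,38)
edge 0: (6.5,31.5)→(7.5,21)  cross = 6.5·21 − 7.5·31.5 = -99.7500; (r_i+r_j)·cross = 14·-99.7500 = -1396.5000
edge 1: (7.5,21)→(13.5,11)  cross = 7.5·11 − 13.5·21 = -201.0000; (r_i+r_j)·cross = 21·-201.0000 = -4221.0000
edge 2: (13.5,11)→(17.5,5.5)  cross = 13.5·5.5 − 17.5·11 = -118.2500; (r_i+r_j)·cross = 31·-118.2500 = -3665.7500
edge 3: (17.5,5.5)→(20,14.5)  cross = 17.5·14.5 − 20·5.5 = 143.7500; (r_i+r_j)·cross = 37.5·143.7500 = 5390.6250
edge 4: (20,14.5)→(18,37.5)  cross = 20·37.5 − 18·14.5 = 489.0000; (r_i+r_j)·cross = 38·489.0000 = 18582.0000
edge 5: (18,37.5)→(12.5,38)  cross = 18·38 − 12.5·37.5 = 215.2500; (r_i+r_j)·cross = 30.5·215.2500 = 6565.1250
edge 6: (12.5,38)→(6.5,31.5)  cross = 12.5·31.5 − 6.5·38 = 146.7500; (r_i+r_j)·cross = 19·146.7500 = 2788.2500
Σcross = 575.7500 → A = |Σcross|/2 = 287.8750 mm²
Σ(r_i+r_j)·cross = 24042.7500 → first moment M = |Σ|/6 = 4007.1250
R_c = M/A = 4007.1250/287.8750 = 13.9197 mm
θ = 314° = 5.480334 rad
V = θ·R_c·A = 5.480334·13.9197·287.8750 = 21960.383 mm³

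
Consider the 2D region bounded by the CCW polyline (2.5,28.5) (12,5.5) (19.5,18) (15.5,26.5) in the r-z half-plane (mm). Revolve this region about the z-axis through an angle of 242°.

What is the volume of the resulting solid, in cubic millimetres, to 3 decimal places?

Profile (r,z), 4 vertices: (2.5,28.5) (12,5.5) (19.5,18) (15.5,26.5)
edge 0: (2.5,28.5)→(12,5.5)  cross = 2.5·5.5 − 12·28.5 = -328.2500; (r_i+r_j)·cross = 14.5·-328.2500 = -4759.6250
edge 1: (12,5.5)→(19.5,18)  cross = 12·18 − 19.5·5.5 = 108.7500; (r_i+r_j)·cross = 31.5·108.7500 = 3425.6250
edge 2: (19.5,18)→(15.5,26.5)  cross = 19.5·26.5 − 15.5·18 = 237.7500; (r_i+r_j)·cross = 35·237.7500 = 8321.2500
edge 3: (15.5,26.5)→(2.5,28.5)  cross = 15.5·28.5 − 2.5·26.5 = 375.5000; (r_i+r_j)·cross = 18·375.5000 = 6759.0000
Σcross = 393.7500 → A = |Σcross|/2 = 196.8750 mm²
Σ(r_i+r_j)·cross = 13746.2500 → first moment M = |Σ|/6 = 2291.0417
R_c = M/A = 2291.0417/196.8750 = 11.6370 mm
θ = 242° = 4.223697 rad
V = θ·R_c·A = 4.223697·11.6370·196.8750 = 9676.665 mm³

Volume = 9676.665 mm³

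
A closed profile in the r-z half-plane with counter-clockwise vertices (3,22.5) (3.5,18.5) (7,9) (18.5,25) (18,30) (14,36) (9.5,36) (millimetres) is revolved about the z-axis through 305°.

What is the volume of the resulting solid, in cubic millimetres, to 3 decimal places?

Volume = 13568.975 mm³

Profile (r,z), 7 vertices: (3,22.5) (3.5,18.5) (7,9) (18.5,25) (18,30) (14,36) (9.5,36)
edge 0: (3,22.5)→(3.5,18.5)  cross = 3·18.5 − 3.5·22.5 = -23.2500; (r_i+r_j)·cross = 6.5·-23.2500 = -151.1250
edge 1: (3.5,18.5)→(7,9)  cross = 3.5·9 − 7·18.5 = -98.0000; (r_i+r_j)·cross = 10.5·-98.0000 = -1029.0000
edge 2: (7,9)→(18.5,25)  cross = 7·25 − 18.5·9 = 8.5000; (r_i+r_j)·cross = 25.5·8.5000 = 216.7500
edge 3: (18.5,25)→(18,30)  cross = 18.5·30 − 18·25 = 105.0000; (r_i+r_j)·cross = 36.5·105.0000 = 3832.5000
edge 4: (18,30)→(14,36)  cross = 18·36 − 14·30 = 228.0000; (r_i+r_j)·cross = 32·228.0000 = 7296.0000
edge 5: (14,36)→(9.5,36)  cross = 14·36 − 9.5·36 = 162.0000; (r_i+r_j)·cross = 23.5·162.0000 = 3807.0000
edge 6: (9.5,36)→(3,22.5)  cross = 9.5·22.5 − 3·36 = 105.7500; (r_i+r_j)·cross = 12.5·105.7500 = 1321.8750
Σcross = 488.0000 → A = |Σcross|/2 = 244.0000 mm²
Σ(r_i+r_j)·cross = 15294.0000 → first moment M = |Σ|/6 = 2549.0000
R_c = M/A = 2549.0000/244.0000 = 10.4467 mm
θ = 305° = 5.323254 rad
V = θ·R_c·A = 5.323254·10.4467·244.0000 = 13568.975 mm³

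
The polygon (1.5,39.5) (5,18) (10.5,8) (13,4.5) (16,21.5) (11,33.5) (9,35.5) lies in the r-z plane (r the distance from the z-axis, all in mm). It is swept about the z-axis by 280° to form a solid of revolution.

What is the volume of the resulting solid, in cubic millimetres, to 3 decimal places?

Volume = 11652.254 mm³

Profile (r,z), 7 vertices: (1.5,39.5) (5,18) (10.5,8) (13,4.5) (16,21.5) (11,33.5) (9,35.5)
edge 0: (1.5,39.5)→(5,18)  cross = 1.5·18 − 5·39.5 = -170.5000; (r_i+r_j)·cross = 6.5·-170.5000 = -1108.2500
edge 1: (5,18)→(10.5,8)  cross = 5·8 − 10.5·18 = -149.0000; (r_i+r_j)·cross = 15.5·-149.0000 = -2309.5000
edge 2: (10.5,8)→(13,4.5)  cross = 10.5·4.5 − 13·8 = -56.7500; (r_i+r_j)·cross = 23.5·-56.7500 = -1333.6250
edge 3: (13,4.5)→(16,21.5)  cross = 13·21.5 − 16·4.5 = 207.5000; (r_i+r_j)·cross = 29·207.5000 = 6017.5000
edge 4: (16,21.5)→(11,33.5)  cross = 16·33.5 − 11·21.5 = 299.5000; (r_i+r_j)·cross = 27·299.5000 = 8086.5000
edge 5: (11,33.5)→(9,35.5)  cross = 11·35.5 − 9·33.5 = 89.0000; (r_i+r_j)·cross = 20·89.0000 = 1780.0000
edge 6: (9,35.5)→(1.5,39.5)  cross = 9·39.5 − 1.5·35.5 = 302.2500; (r_i+r_j)·cross = 10.5·302.2500 = 3173.6250
Σcross = 522.0000 → A = |Σcross|/2 = 261.0000 mm²
Σ(r_i+r_j)·cross = 14306.2500 → first moment M = |Σ|/6 = 2384.3750
R_c = M/A = 2384.3750/261.0000 = 9.1355 mm
θ = 280° = 4.886922 rad
V = θ·R_c·A = 4.886922·9.1355·261.0000 = 11652.254 mm³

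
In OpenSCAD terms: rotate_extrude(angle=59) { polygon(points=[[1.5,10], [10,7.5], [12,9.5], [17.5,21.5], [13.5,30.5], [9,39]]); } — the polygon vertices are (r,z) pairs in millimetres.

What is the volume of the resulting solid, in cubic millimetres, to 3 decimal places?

Volume = 2633.614 mm³

Profile (r,z), 6 vertices: (1.5,10) (10,7.5) (12,9.5) (17.5,21.5) (13.5,30.5) (9,39)
edge 0: (1.5,10)→(10,7.5)  cross = 1.5·7.5 − 10·10 = -88.7500; (r_i+r_j)·cross = 11.5·-88.7500 = -1020.6250
edge 1: (10,7.5)→(12,9.5)  cross = 10·9.5 − 12·7.5 = 5.0000; (r_i+r_j)·cross = 22·5.0000 = 110.0000
edge 2: (12,9.5)→(17.5,21.5)  cross = 12·21.5 − 17.5·9.5 = 91.7500; (r_i+r_j)·cross = 29.5·91.7500 = 2706.6250
edge 3: (17.5,21.5)→(13.5,30.5)  cross = 17.5·30.5 − 13.5·21.5 = 243.5000; (r_i+r_j)·cross = 31·243.5000 = 7548.5000
edge 4: (13.5,30.5)→(9,39)  cross = 13.5·39 − 9·30.5 = 252.0000; (r_i+r_j)·cross = 22.5·252.0000 = 5670.0000
edge 5: (9,39)→(1.5,10)  cross = 9·10 − 1.5·39 = 31.5000; (r_i+r_j)·cross = 10.5·31.5000 = 330.7500
Σcross = 535.0000 → A = |Σcross|/2 = 267.5000 mm²
Σ(r_i+r_j)·cross = 15345.2500 → first moment M = |Σ|/6 = 2557.5417
R_c = M/A = 2557.5417/267.5000 = 9.5609 mm
θ = 59° = 1.029744 rad
V = θ·R_c·A = 1.029744·9.5609·267.5000 = 2633.614 mm³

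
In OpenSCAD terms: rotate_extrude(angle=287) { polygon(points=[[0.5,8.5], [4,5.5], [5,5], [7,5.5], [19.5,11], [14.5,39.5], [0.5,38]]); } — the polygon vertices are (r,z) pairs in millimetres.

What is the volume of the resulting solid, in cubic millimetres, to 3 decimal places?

Profile (r,z), 7 vertices: (0.5,8.5) (4,5.5) (5,5) (7,5.5) (19.5,11) (14.5,39.5) (0.5,38)
edge 0: (0.5,8.5)→(4,5.5)  cross = 0.5·5.5 − 4·8.5 = -31.2500; (r_i+r_j)·cross = 4.5·-31.2500 = -140.6250
edge 1: (4,5.5)→(5,5)  cross = 4·5 − 5·5.5 = -7.5000; (r_i+r_j)·cross = 9·-7.5000 = -67.5000
edge 2: (5,5)→(7,5.5)  cross = 5·5.5 − 7·5 = -7.5000; (r_i+r_j)·cross = 12·-7.5000 = -90.0000
edge 3: (7,5.5)→(19.5,11)  cross = 7·11 − 19.5·5.5 = -30.2500; (r_i+r_j)·cross = 26.5·-30.2500 = -801.6250
edge 4: (19.5,11)→(14.5,39.5)  cross = 19.5·39.5 − 14.5·11 = 610.7500; (r_i+r_j)·cross = 34·610.7500 = 20765.5000
edge 5: (14.5,39.5)→(0.5,38)  cross = 14.5·38 − 0.5·39.5 = 531.2500; (r_i+r_j)·cross = 15·531.2500 = 7968.7500
edge 6: (0.5,38)→(0.5,8.5)  cross = 0.5·8.5 − 0.5·38 = -14.7500; (r_i+r_j)·cross = 1·-14.7500 = -14.7500
Σcross = 1050.7500 → A = |Σcross|/2 = 525.3750 mm²
Σ(r_i+r_j)·cross = 27619.7500 → first moment M = |Σ|/6 = 4603.2917
R_c = M/A = 4603.2917/525.3750 = 8.7619 mm
θ = 287° = 5.009095 rad
V = θ·R_c·A = 5.009095·8.7619·525.3750 = 23058.325 mm³

Volume = 23058.325 mm³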